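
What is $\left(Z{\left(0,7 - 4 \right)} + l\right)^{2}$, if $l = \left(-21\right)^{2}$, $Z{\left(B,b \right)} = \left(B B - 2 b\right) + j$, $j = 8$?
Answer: $196249$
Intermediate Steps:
$Z{\left(B,b \right)} = 8 + B^{2} - 2 b$ ($Z{\left(B,b \right)} = \left(B B - 2 b\right) + 8 = \left(B^{2} - 2 b\right) + 8 = 8 + B^{2} - 2 b$)
$l = 441$
$\left(Z{\left(0,7 - 4 \right)} + l\right)^{2} = \left(\left(8 + 0^{2} - 2 \left(7 - 4\right)\right) + 441\right)^{2} = \left(\left(8 + 0 - 6\right) + 441\right)^{2} = \left(2 + 441\right)^{2} = 443^{2} = 196249$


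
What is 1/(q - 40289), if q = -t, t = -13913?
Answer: -1/26376 ≈ -3.7913e-5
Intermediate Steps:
q = 13913 (q = -1*(-13913) = 13913)
1/(q - 40289) = 1/(13913 - 40289) = 1/(-26376) = -1/26376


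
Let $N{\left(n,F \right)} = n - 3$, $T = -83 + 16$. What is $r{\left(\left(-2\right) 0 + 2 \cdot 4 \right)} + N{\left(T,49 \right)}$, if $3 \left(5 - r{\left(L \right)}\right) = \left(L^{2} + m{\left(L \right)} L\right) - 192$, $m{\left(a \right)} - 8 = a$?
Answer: $-65$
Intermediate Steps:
$m{\left(a \right)} = 8 + a$
$r{\left(L \right)} = 69 - \frac{L^{2}}{3} - \frac{L \left(8 + L\right)}{3}$ ($r{\left(L \right)} = 5 - \frac{\left(L^{2} + \left(8 + L\right) L\right) - 192}{3} = 5 - \frac{\left(L^{2} + L \left(8 + L\right)\right) - 192}{3} = 5 - \frac{-192 + L^{2} + L \left(8 + L\right)}{3} = 5 - \left(-64 + \frac{L^{2}}{3} + \frac{L \left(8 + L\right)}{3}\right) = 69 - \frac{L^{2}}{3} - \frac{L \left(8 + L\right)}{3}$)
$T = -67$
$N{\left(n,F \right)} = -3 + n$
$r{\left(\left(-2\right) 0 + 2 \cdot 4 \right)} + N{\left(T,49 \right)} = \left(69 - \frac{\left(\left(-2\right) 0 + 2 \cdot 4\right)^{2}}{3} - \frac{\left(\left(-2\right) 0 + 2 \cdot 4\right) \left(8 + \left(\left(-2\right) 0 + 2 \cdot 4\right)\right)}{3}\right) - 70 = \left(69 - \frac{\left(0 + 8\right)^{2}}{3} - \frac{\left(0 + 8\right) \left(8 + \left(0 + 8\right)\right)}{3}\right) - 70 = \left(69 - \frac{8^{2}}{3} - \frac{8 \left(8 + 8\right)}{3}\right) - 70 = \left(69 - \frac{64}{3} - \frac{8}{3} \cdot 16\right) - 70 = \left(69 - \frac{64}{3} - \frac{128}{3}\right) - 70 = 5 - 70 = -65$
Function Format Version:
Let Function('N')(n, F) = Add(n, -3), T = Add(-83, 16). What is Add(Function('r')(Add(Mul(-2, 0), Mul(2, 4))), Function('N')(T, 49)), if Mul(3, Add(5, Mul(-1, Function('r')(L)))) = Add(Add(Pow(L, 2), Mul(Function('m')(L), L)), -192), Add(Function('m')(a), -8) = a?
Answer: -65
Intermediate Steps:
Function('m')(a) = Add(8, a)
Function('r')(L) = Add(69, Mul(Rational(-1, 3), Pow(L, 2)), Mul(Rational(-1, 3), L, Add(8, L))) (Function('r')(L) = Add(5, Mul(Rational(-1, 3), Add(Add(Pow(L, 2), Mul(Add(8, L), L)), -192))) = Add(5, Mul(Rational(-1, 3), Add(Add(Pow(L, 2), Mul(L, Add(8, L))), -192))) = Add(5, Mul(Rational(-1, 3), Add(-192, Pow(L, 2), Mul(L, Add(8, L))))) = Add(5, Add(64, Mul(Rational(-1, 3), Pow(L, 2)), Mul(Rational(-1, 3), L, Add(8, L)))) = Add(69, Mul(Rational(-1, 3), Pow(L, 2)), Mul(Rational(-1, 3), L, Add(8, L))))
T = -67
Function('N')(n, F) = Add(-3, n)
Add(Function('r')(Add(Mul(-2, 0), Mul(2, 4))), Function('N')(T, 49)) = Add(Add(69, Mul(Rational(-1, 3), Pow(Add(Mul(-2, 0), Mul(2, 4)), 2)), Mul(Rational(-1, 3), Add(Mul(-2, 0), Mul(2, 4)), Add(8, Add(Mul(-2, 0), Mul(2, 4))))), Add(-3, -67)) = Add(Add(69, Mul(Rational(-1, 3), Pow(Add(0, 8), 2)), Mul(Rational(-1, 3), Add(0, 8), Add(8, Add(0, 8)))), -70) = Add(Add(69, Mul(Rational(-1, 3), Pow(8, 2)), Mul(Rational(-1, 3), 8, Add(8, 8))), -70) = Add(Add(69, Mul(Rational(-1, 3), 64), Mul(Rational(-1, 3), 8, 16)), -70) = Add(Add(69, Rational(-64, 3), Rational(-128, 3)), -70) = Add(5, -70) = -65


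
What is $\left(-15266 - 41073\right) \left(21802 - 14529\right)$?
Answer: $-409753547$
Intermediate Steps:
$\left(-15266 - 41073\right) \left(21802 - 14529\right) = \left(-56339\right) 7273 = -409753547$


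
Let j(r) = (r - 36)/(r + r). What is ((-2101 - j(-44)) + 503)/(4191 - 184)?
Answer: -17588/44077 ≈ -0.39903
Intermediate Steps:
j(r) = (-36 + r)/(2*r) (j(r) = (-36 + r)/((2*r)) = (-36 + r)*(1/(2*r)) = (-36 + r)/(2*r))
((-2101 - j(-44)) + 503)/(4191 - 184) = ((-2101 - (-36 - 44)/(2*(-44))) + 503)/(4191 - 184) = ((-2101 - (-1)*(-80)/(2*44)) + 503)/4007 = ((-2101 - 1*10/11) + 503)*(1/4007) = ((-2101 - 10/11) + 503)*(1/4007) = (-23121/11 + 503)*(1/4007) = -17588/11*1/4007 = -17588/44077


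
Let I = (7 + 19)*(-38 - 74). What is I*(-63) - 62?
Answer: 183394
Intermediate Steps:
I = -2912 (I = 26*(-112) = -2912)
I*(-63) - 62 = -2912*(-63) - 62 = 183456 - 62 = 183394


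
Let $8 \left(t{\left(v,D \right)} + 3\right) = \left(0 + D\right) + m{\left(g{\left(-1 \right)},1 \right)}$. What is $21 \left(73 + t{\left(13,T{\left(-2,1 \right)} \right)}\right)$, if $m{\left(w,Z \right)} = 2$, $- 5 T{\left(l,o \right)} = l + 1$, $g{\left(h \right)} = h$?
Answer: $\frac{59031}{40} \approx 1475.8$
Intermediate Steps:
$T{\left(l,o \right)} = - \frac{1}{5} - \frac{l}{5}$ ($T{\left(l,o \right)} = - \frac{l + 1}{5} = - \frac{1 + l}{5} = - \frac{1}{5} - \frac{l}{5}$)
$t{\left(v,D \right)} = - \frac{11}{4} + \frac{D}{8}$ ($t{\left(v,D \right)} = -3 + \frac{\left(0 + D\right) + 2}{8} = -3 + \frac{D + 2}{8} = -3 + \frac{2 + D}{8} = -3 + \left(\frac{1}{4} + \frac{D}{8}\right) = - \frac{11}{4} + \frac{D}{8}$)
$21 \left(73 + t{\left(13,T{\left(-2,1 \right)} \right)}\right) = 21 \left(73 - \left(\frac{11}{4} - \frac{- \frac{1}{5} - - \frac{2}{5}}{8}\right)\right) = 21 \left(73 - \left(\frac{11}{4} - \frac{- \frac{1}{5} + \frac{2}{5}}{8}\right)\right) = 21 \left(73 + \left(- \frac{11}{4} + \frac{1}{8} \cdot \frac{1}{5}\right)\right) = 21 \left(73 + \left(- \frac{11}{4} + \frac{1}{40}\right)\right) = 21 \left(73 - \frac{109}{40}\right) = 21 \cdot \frac{2811}{40} = \frac{59031}{40}$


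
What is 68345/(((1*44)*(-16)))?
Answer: -68345/704 ≈ -97.081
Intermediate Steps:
68345/(((1*44)*(-16))) = 68345/((44*(-16))) = 68345/(-704) = 68345*(-1/704) = -68345/704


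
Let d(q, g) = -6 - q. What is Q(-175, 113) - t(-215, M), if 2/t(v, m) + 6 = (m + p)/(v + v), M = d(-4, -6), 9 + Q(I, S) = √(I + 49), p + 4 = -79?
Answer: -4319/499 + 3*I*√14 ≈ -8.6553 + 11.225*I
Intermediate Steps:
p = -83 (p = -4 - 79 = -83)
Q(I, S) = -9 + √(49 + I) (Q(I, S) = -9 + √(I + 49) = -9 + √(49 + I))
M = -2 (M = -6 - 1*(-4) = -6 + 4 = -2)
t(v, m) = 2/(-6 + (-83 + m)/(2*v)) (t(v, m) = 2/(-6 + (m - 83)/(v + v)) = 2/(-6 + (-83 + m)/((2*v))) = 2/(-6 + (-83 + m)*(1/(2*v))) = 2/(-6 + (-83 + m)/(2*v)))
Q(-175, 113) - t(-215, M) = (-9 + √(49 - 175)) - (-4)*(-215)/(83 - 1*(-2) + 12*(-215)) = (-9 + √(-126)) - (-4)*(-215)/(83 + 2 - 2580) = (-9 + 3*I*√14) - (-4)*(-215)/(-2495) = (-9 + 3*I*√14) - (-4)*(-215)*(-1)/2495 = (-9 + 3*I*√14) - 1*(-172/499) = (-9 + 3*I*√14) + 172/499 = -4319/499 + 3*I*√14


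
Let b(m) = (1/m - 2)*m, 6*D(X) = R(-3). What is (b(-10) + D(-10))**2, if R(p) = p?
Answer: 1681/4 ≈ 420.25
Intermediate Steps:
D(X) = -1/2 (D(X) = (1/6)*(-3) = -1/2)
b(m) = m*(-2 + 1/m) (b(m) = (-2 + 1/m)*m = m*(-2 + 1/m))
(b(-10) + D(-10))**2 = ((1 - 2*(-10)) - 1/2)**2 = ((1 + 20) - 1/2)**2 = (21 - 1/2)**2 = (41/2)**2 = 1681/4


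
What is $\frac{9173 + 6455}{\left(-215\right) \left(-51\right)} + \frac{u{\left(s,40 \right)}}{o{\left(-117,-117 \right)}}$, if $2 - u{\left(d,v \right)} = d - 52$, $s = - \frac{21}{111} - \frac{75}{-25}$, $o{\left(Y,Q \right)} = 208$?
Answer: $\frac{70520399}{42193320} \approx 1.6714$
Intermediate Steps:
$s = \frac{104}{37}$ ($s = \left(-21\right) \frac{1}{111} - -3 = - \frac{7}{37} + 3 = \frac{104}{37} \approx 2.8108$)
$u{\left(d,v \right)} = 54 - d$ ($u{\left(d,v \right)} = 2 - \left(d - 52\right) = 2 - \left(-52 + d\right) = 54 - d$)
$\frac{9173 + 6455}{\left(-215\right) \left(-51\right)} + \frac{u{\left(s,40 \right)}}{o{\left(-117,-117 \right)}} = \frac{9173 + 6455}{\left(-215\right) \left(-51\right)} + \frac{54 - \frac{104}{37}}{208} = \frac{15628}{10965} + \left(54 - \frac{104}{37}\right) \frac{1}{208} = 15628 \cdot \frac{1}{10965} + \frac{1894}{37} \cdot \frac{1}{208} = \frac{15628}{10965} + \frac{947}{3848} = \frac{70520399}{42193320}$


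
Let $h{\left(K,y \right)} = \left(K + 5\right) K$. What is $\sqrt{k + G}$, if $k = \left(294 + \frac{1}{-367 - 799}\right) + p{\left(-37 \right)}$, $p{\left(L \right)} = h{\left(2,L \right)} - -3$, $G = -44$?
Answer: $\frac{\sqrt{363000286}}{1166} \approx 16.34$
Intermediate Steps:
$h{\left(K,y \right)} = K \left(5 + K\right)$ ($h{\left(K,y \right)} = \left(5 + K\right) K = K \left(5 + K\right)$)
$p{\left(L \right)} = 17$ ($p{\left(L \right)} = 2 \left(5 + 2\right) - -3 = 2 \cdot 7 + 3 = 14 + 3 = 17$)
$k = \frac{362625}{1166}$ ($k = \left(294 + \frac{1}{-367 - 799}\right) + 17 = \left(294 + \frac{1}{-1166}\right) + 17 = \left(294 - \frac{1}{1166}\right) + 17 = \frac{342803}{1166} + 17 = \frac{362625}{1166} \approx 311.0$)
$\sqrt{k + G} = \sqrt{\frac{362625}{1166} - 44} = \sqrt{\frac{311321}{1166}} = \frac{\sqrt{363000286}}{1166}$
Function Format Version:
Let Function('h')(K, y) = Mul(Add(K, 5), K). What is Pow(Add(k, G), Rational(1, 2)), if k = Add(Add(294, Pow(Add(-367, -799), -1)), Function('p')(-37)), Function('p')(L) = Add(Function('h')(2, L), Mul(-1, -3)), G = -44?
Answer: Mul(Rational(1, 1166), Pow(363000286, Rational(1, 2))) ≈ 16.340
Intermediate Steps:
Function('h')(K, y) = Mul(K, Add(5, K)) (Function('h')(K, y) = Mul(Add(5, K), K) = Mul(K, Add(5, K)))
Function('p')(L) = 17 (Function('p')(L) = Add(Mul(2, Add(5, 2)), Mul(-1, -3)) = Add(Mul(2, 7), 3) = Add(14, 3) = 17)
k = Rational(362625, 1166) (k = Add(Add(294, Pow(Add(-367, -799), -1)), 17) = Add(Add(294, Pow(-1166, -1)), 17) = Add(Add(294, Rational(-1, 1166)), 17) = Add(Rational(342803, 1166), 17) = Rational(362625, 1166) ≈ 311.00)
Pow(Add(k, G), Rational(1, 2)) = Pow(Add(Rational(362625, 1166), -44), Rational(1, 2)) = Pow(Rational(311321, 1166), Rational(1, 2)) = Mul(Rational(1, 1166), Pow(363000286, Rational(1, 2)))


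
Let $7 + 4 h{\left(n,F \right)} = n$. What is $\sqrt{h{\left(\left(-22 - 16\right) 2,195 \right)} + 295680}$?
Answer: $\frac{\sqrt{1182637}}{2} \approx 543.75$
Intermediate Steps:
$h{\left(n,F \right)} = - \frac{7}{4} + \frac{n}{4}$
$\sqrt{h{\left(\left(-22 - 16\right) 2,195 \right)} + 295680} = \sqrt{\left(- \frac{7}{4} + \frac{\left(-22 - 16\right) 2}{4}\right) + 295680} = \sqrt{\left(- \frac{7}{4} + \frac{\left(-38\right) 2}{4}\right) + 295680} = \sqrt{\left(- \frac{7}{4} + \frac{1}{4} \left(-76\right)\right) + 295680} = \sqrt{\left(- \frac{7}{4} - 19\right) + 295680} = \sqrt{- \frac{83}{4} + 295680} = \sqrt{\frac{1182637}{4}} = \frac{\sqrt{1182637}}{2}$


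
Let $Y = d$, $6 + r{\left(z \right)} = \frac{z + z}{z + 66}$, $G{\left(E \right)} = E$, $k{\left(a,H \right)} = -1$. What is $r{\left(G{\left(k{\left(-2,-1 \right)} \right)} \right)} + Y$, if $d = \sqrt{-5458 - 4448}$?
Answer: $- \frac{392}{65} + i \sqrt{9906} \approx -6.0308 + 99.529 i$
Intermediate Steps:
$r{\left(z \right)} = -6 + \frac{2 z}{66 + z}$ ($r{\left(z \right)} = -6 + \frac{z + z}{z + 66} = -6 + \frac{2 z}{66 + z}$)
$d = i \sqrt{9906}$ ($d = \sqrt{-9906} = i \sqrt{9906} \approx 99.529 i$)
$Y = i \sqrt{9906} \approx 99.529 i$
$r{\left(G{\left(k{\left(-2,-1 \right)} \right)} \right)} + Y = \frac{4 \left(-99 - -1\right)}{66 - 1} + i \sqrt{9906} = \frac{4 \left(-99 + 1\right)}{65} + i \sqrt{9906} = 4 \cdot \frac{1}{65} \left(-98\right) + i \sqrt{9906} = - \frac{392}{65} + i \sqrt{9906}$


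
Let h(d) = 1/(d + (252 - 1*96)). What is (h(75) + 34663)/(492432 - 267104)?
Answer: 4003577/26025384 ≈ 0.15383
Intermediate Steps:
h(d) = 1/(156 + d) (h(d) = 1/(d + (252 - 96)) = 1/(d + 156) = 1/(156 + d))
(h(75) + 34663)/(492432 - 267104) = (1/(156 + 75) + 34663)/(492432 - 267104) = (1/231 + 34663)/225328 = (1/231 + 34663)*(1/225328) = (8007154/231)*(1/225328) = 4003577/26025384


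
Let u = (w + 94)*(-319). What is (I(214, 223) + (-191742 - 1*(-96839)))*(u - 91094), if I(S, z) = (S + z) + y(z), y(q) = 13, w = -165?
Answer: 6464835585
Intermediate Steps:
u = 22649 (u = (-165 + 94)*(-319) = -71*(-319) = 22649)
I(S, z) = 13 + S + z (I(S, z) = (S + z) + 13 = 13 + S + z)
(I(214, 223) + (-191742 - 1*(-96839)))*(u - 91094) = ((13 + 214 + 223) + (-191742 - 1*(-96839)))*(22649 - 91094) = (450 + (-191742 + 96839))*(-68445) = (450 - 94903)*(-68445) = -94453*(-68445) = 6464835585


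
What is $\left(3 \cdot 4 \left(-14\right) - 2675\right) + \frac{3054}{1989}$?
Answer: $- \frac{1883891}{663} \approx -2841.5$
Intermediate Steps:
$\left(3 \cdot 4 \left(-14\right) - 2675\right) + \frac{3054}{1989} = \left(12 \left(-14\right) - 2675\right) + 3054 \cdot \frac{1}{1989} = \left(-168 - 2675\right) + \frac{1018}{663} = -2843 + \frac{1018}{663} = - \frac{1883891}{663}$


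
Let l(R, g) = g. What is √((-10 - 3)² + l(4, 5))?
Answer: √174 ≈ 13.191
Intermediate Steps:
√((-10 - 3)² + l(4, 5)) = √((-10 - 3)² + 5) = √((-13)² + 5) = √(169 + 5) = √174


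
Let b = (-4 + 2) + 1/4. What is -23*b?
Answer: 161/4 ≈ 40.250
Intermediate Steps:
b = -7/4 (b = -2 + ¼ = -7/4 ≈ -1.7500)
-23*b = -23*(-7/4) = 161/4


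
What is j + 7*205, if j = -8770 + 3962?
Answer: -3373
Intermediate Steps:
j = -4808
j + 7*205 = -4808 + 7*205 = -4808 + 1435 = -3373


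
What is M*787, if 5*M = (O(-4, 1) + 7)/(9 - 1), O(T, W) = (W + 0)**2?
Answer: 787/5 ≈ 157.40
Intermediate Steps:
O(T, W) = W**2
M = 1/5 (M = ((1**2 + 7)/(9 - 1))/5 = ((1 + 7)/8)/5 = (8*(1/8))/5 = (1/5)*1 = 1/5 ≈ 0.20000)
M*787 = (1/5)*787 = 787/5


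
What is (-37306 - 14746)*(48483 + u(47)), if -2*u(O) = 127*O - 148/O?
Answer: -111313384182/47 ≈ -2.3684e+9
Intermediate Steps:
u(O) = 74/O - 127*O/2 (u(O) = -(127*O - 148/O)/2 = -(-148/O + 127*O)/2 = 74/O - 127*O/2)
(-37306 - 14746)*(48483 + u(47)) = (-37306 - 14746)*(48483 + (74/47 - 127/2*47)) = -52052*(48483 + (74*(1/47) - 5969/2)) = -52052*(48483 + (74/47 - 5969/2)) = -52052*(48483 - 280395/94) = -52052*4277007/94 = -111313384182/47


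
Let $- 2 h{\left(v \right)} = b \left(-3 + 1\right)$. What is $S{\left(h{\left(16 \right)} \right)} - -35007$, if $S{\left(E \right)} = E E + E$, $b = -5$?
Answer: $35027$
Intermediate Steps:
$h{\left(v \right)} = -5$ ($h{\left(v \right)} = - \frac{\left(-5\right) \left(-3 + 1\right)}{2} = - \frac{\left(-5\right) \left(-2\right)}{2} = \left(- \frac{1}{2}\right) 10 = -5$)
$S{\left(E \right)} = E + E^{2}$ ($S{\left(E \right)} = E^{2} + E = E + E^{2}$)
$S{\left(h{\left(16 \right)} \right)} - -35007 = - 5 \left(1 - 5\right) - -35007 = \left(-5\right) \left(-4\right) + 35007 = 20 + 35007 = 35027$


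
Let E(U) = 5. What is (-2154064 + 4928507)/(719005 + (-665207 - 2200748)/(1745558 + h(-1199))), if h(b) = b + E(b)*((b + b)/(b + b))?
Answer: 4839638489252/1254203571865 ≈ 3.8587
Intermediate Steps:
h(b) = 5 + b (h(b) = b + 5*((b + b)/(b + b)) = b + 5*((2*b)/((2*b))) = b + 5*((2*b)*(1/(2*b))) = b + 5*1 = b + 5 = 5 + b)
(-2154064 + 4928507)/(719005 + (-665207 - 2200748)/(1745558 + h(-1199))) = (-2154064 + 4928507)/(719005 + (-665207 - 2200748)/(1745558 + (5 - 1199))) = 2774443/(719005 - 2865955/(1745558 - 1194)) = 2774443/(719005 - 2865955/1744364) = 2774443/(1254203571865/1744364) = 2774443*(1744364/1254203571865) = 4839638489252/1254203571865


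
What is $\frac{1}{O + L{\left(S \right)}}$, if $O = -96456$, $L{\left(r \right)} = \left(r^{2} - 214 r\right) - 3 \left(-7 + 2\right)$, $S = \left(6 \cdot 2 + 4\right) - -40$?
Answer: $- \frac{1}{105289} \approx -9.4977 \cdot 10^{-6}$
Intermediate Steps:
$S = 56$ ($S = \left(12 + 4\right) + 40 = 16 + 40 = 56$)
$L{\left(r \right)} = 15 + r^{2} - 214 r$ ($L{\left(r \right)} = \left(r^{2} - 214 r\right) - -15 = \left(r^{2} - 214 r\right) + 15 = 15 + r^{2} - 214 r$)
$\frac{1}{O + L{\left(S \right)}} = \frac{1}{-96456 + \left(15 + 56^{2} - 11984\right)} = \frac{1}{-96456 + \left(15 + 3136 - 11984\right)} = \frac{1}{-96456 - 8833} = \frac{1}{-105289} = - \frac{1}{105289}$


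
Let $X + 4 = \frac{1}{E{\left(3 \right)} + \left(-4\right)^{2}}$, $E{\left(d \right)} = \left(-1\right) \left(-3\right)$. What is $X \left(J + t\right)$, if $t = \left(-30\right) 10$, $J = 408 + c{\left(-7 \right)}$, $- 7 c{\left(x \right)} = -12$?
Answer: $- \frac{57600}{133} \approx -433.08$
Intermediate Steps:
$c{\left(x \right)} = \frac{12}{7}$ ($c{\left(x \right)} = \left(- \frac{1}{7}\right) \left(-12\right) = \frac{12}{7}$)
$J = \frac{2868}{7}$ ($J = 408 + \frac{12}{7} = \frac{2868}{7} \approx 409.71$)
$E{\left(d \right)} = 3$
$t = -300$
$X = - \frac{75}{19}$ ($X = -4 + \frac{1}{3 + \left(-4\right)^{2}} = -4 + \frac{1}{3 + 16} = -4 + \frac{1}{19} = - \frac{75}{19} \approx -3.9474$)
$X \left(J + t\right) = - \frac{75 \left(\frac{2868}{7} - 300\right)}{19} = \left(- \frac{75}{19}\right) \frac{768}{7} = - \frac{57600}{133}$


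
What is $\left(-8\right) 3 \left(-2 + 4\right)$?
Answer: $-48$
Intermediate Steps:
$\left(-8\right) 3 \left(-2 + 4\right) = \left(-24\right) 2 = -48$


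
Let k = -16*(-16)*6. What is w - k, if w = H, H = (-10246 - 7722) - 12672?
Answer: -32176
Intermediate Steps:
H = -30640 (H = -17968 - 12672 = -30640)
w = -30640
k = 1536 (k = 256*6 = 1536)
w - k = -30640 - 1*1536 = -30640 - 1536 = -32176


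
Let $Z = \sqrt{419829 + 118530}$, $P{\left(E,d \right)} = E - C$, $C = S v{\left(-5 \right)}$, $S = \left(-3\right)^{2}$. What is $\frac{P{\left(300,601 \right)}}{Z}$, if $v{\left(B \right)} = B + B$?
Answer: $\frac{130 \sqrt{538359}}{179453} \approx 0.53153$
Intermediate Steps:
$S = 9$
$v{\left(B \right)} = 2 B$
$C = -90$ ($C = 9 \cdot 2 \left(-5\right) = 9 \left(-10\right) = -90$)
$P{\left(E,d \right)} = 90 + E$ ($P{\left(E,d \right)} = E - -90 = E + 90 = 90 + E$)
$Z = \sqrt{538359} \approx 733.73$
$\frac{P{\left(300,601 \right)}}{Z} = \frac{90 + 300}{\sqrt{538359}} = 390 \frac{\sqrt{538359}}{538359} = \frac{130 \sqrt{538359}}{179453}$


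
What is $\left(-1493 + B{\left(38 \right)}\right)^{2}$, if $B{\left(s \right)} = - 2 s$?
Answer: $2461761$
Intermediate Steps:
$\left(-1493 + B{\left(38 \right)}\right)^{2} = \left(-1493 - 76\right)^{2} = \left(-1569\right)^{2} = 2461761$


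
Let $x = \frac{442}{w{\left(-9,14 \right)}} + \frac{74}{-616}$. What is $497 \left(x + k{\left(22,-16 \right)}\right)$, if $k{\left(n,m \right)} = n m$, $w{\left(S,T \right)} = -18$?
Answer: $- \frac{74134295}{396} \approx -1.8721 \cdot 10^{5}$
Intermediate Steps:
$k{\left(n,m \right)} = m n$
$x = - \frac{68401}{2772}$ ($x = \frac{442}{-18} + \frac{74}{-616} = 442 \left(- \frac{1}{18}\right) + 74 \left(- \frac{1}{616}\right) = - \frac{221}{9} - \frac{37}{308} = - \frac{68401}{2772} \approx -24.676$)
$497 \left(x + k{\left(22,-16 \right)}\right) = 497 \left(- \frac{68401}{2772} - 352\right) = 497 \left(- \frac{1044145}{2772}\right) = - \frac{74134295}{396}$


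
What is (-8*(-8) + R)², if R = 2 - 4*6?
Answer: 1764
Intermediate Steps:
R = -22 (R = 2 - 24 = -22)
(-8*(-8) + R)² = (-8*(-8) - 22)² = (64 - 22)² = 42² = 1764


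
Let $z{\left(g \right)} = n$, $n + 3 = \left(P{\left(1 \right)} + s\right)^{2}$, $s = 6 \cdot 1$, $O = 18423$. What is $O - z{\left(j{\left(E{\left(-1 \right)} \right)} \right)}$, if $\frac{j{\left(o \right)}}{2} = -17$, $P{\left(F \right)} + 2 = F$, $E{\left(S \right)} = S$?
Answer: $18401$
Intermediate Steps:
$P{\left(F \right)} = -2 + F$
$j{\left(o \right)} = -34$ ($j{\left(o \right)} = 2 \left(-17\right) = -34$)
$s = 6$
$n = 22$ ($n = -3 + \left(\left(-2 + 1\right) + 6\right)^{2} = -3 + \left(-1 + 6\right)^{2} = -3 + 5^{2} = -3 + 25 = 22$)
$z{\left(g \right)} = 22$
$O - z{\left(j{\left(E{\left(-1 \right)} \right)} \right)} = 18423 - 22 = 18401$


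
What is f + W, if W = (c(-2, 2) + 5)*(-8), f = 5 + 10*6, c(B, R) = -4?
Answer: 57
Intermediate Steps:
f = 65 (f = 5 + 60 = 65)
W = -8 (W = (-4 + 5)*(-8) = 1*(-8) = -8)
f + W = 65 - 8 = 57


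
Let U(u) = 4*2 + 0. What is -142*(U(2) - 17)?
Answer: 1278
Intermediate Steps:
U(u) = 8 (U(u) = 8 + 0 = 8)
-142*(U(2) - 17) = -142*(8 - 17) = -142*(-9) = 1278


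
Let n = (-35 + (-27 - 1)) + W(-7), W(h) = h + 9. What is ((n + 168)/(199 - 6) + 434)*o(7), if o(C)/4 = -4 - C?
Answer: -3690236/193 ≈ -19120.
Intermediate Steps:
W(h) = 9 + h
o(C) = -16 - 4*C (o(C) = 4*(-4 - C) = -16 - 4*C)
n = -61 (n = (-35 + (-27 - 1)) + (9 - 7) = (-35 - 28) + 2 = -63 + 2 = -61)
((n + 168)/(199 - 6) + 434)*o(7) = ((-61 + 168)/(199 - 6) + 434)*(-16 - 4*7) = (107/193 + 434)*(-16 - 28) = (107*(1/193) + 434)*(-44) = (107/193 + 434)*(-44) = (83869/193)*(-44) = -3690236/193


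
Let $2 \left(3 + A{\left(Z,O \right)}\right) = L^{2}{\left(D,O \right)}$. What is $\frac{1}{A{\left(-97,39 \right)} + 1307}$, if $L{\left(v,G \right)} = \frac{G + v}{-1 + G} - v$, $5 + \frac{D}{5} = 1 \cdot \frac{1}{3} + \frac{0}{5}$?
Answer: $\frac{25992}{41221417} \approx 0.00063055$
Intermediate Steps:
$D = - \frac{70}{3}$ ($D = -25 + 5 \left(1 \cdot \frac{1}{3} + \frac{0}{5}\right) = -25 + 5 \left(1 \cdot \frac{1}{3} + 0 \cdot \frac{1}{5}\right) = -25 + 5 \left(\frac{1}{3} + 0\right) = -25 + 5 \cdot \frac{1}{3} = -25 + \frac{5}{3} = - \frac{70}{3} \approx -23.333$)
$L{\left(v,G \right)} = - v + \frac{G + v}{-1 + G}$ ($L{\left(v,G \right)} = \frac{G + v}{-1 + G} - v = - v + \frac{G + v}{-1 + G}$)
$A{\left(Z,O \right)} = -3 + \frac{\left(- \frac{140}{3} + \frac{73 O}{3}\right)^{2}}{2 \left(-1 + O\right)^{2}}$ ($A{\left(Z,O \right)} = -3 + \frac{\left(\frac{O + 2 \left(- \frac{70}{3}\right) - O \left(- \frac{70}{3}\right)}{-1 + O}\right)^{2}}{2} = -3 + \frac{\left(\frac{O - \frac{140}{3} + \frac{70 O}{3}}{-1 + O}\right)^{2}}{2} = -3 + \frac{\left(\frac{- \frac{140}{3} + \frac{73 O}{3}}{-1 + O}\right)^{2}}{2} = -3 + \frac{\frac{1}{\left(-1 + O\right)^{2}} \left(- \frac{140}{3} + \frac{73 O}{3}\right)^{2}}{2} = -3 + \frac{\left(- \frac{140}{3} + \frac{73 O}{3}\right)^{2}}{2 \left(-1 + O\right)^{2}}$)
$\frac{1}{A{\left(-97,39 \right)} + 1307} = \frac{1}{\left(-3 + \frac{\left(140 - 2847\right)^{2}}{18 \left(-1 + 39\right)^{2}}\right) + 1307} = \frac{1}{\left(-3 + \frac{\left(140 - 2847\right)^{2}}{18 \cdot 1444}\right) + 1307} = \frac{1}{\left(-3 + \frac{1}{18} \cdot \frac{1}{1444} \left(-2707\right)^{2}\right) + 1307} = \frac{1}{\left(-3 + \frac{1}{18} \cdot \frac{1}{1444} \cdot 7327849\right) + 1307} = \frac{1}{\left(-3 + \frac{7327849}{25992}\right) + 1307} = \frac{1}{\frac{7249873}{25992} + 1307} = \frac{1}{\frac{41221417}{25992}} = \frac{25992}{41221417}$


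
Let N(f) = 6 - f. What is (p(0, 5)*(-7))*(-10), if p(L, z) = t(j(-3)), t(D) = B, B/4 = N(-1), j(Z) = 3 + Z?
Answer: 1960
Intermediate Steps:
B = 28 (B = 4*(6 - 1*(-1)) = 4*(6 + 1) = 4*7 = 28)
t(D) = 28
p(L, z) = 28
(p(0, 5)*(-7))*(-10) = (28*(-7))*(-10) = -196*(-10) = 1960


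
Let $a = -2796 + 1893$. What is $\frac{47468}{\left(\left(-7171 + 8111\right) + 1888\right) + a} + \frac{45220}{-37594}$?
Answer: $\frac{848731746}{36184225} \approx 23.456$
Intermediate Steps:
$a = -903$
$\frac{47468}{\left(\left(-7171 + 8111\right) + 1888\right) + a} + \frac{45220}{-37594} = \frac{47468}{\left(\left(-7171 + 8111\right) + 1888\right) - 903} + \frac{45220}{-37594} = \frac{47468}{\left(940 + 1888\right) - 903} + 45220 \left(- \frac{1}{37594}\right) = \frac{47468}{2828 - 903} - \frac{22610}{18797} = \frac{47468}{1925} - \frac{22610}{18797} = \frac{848731746}{36184225}$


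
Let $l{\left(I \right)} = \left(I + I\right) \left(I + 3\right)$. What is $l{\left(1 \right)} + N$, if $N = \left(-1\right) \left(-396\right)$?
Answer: $404$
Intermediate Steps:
$N = 396$
$l{\left(I \right)} = 2 I \left(3 + I\right)$
$l{\left(1 \right)} + N = 2 \cdot 1 \left(3 + 1\right) + 396 = 2 \cdot 1 \cdot 4 + 396 = 8 + 396 = 404$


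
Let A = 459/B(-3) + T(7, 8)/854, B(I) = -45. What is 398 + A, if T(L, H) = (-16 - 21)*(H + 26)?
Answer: 824808/2135 ≈ 386.33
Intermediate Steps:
T(L, H) = -962 - 37*H (T(L, H) = -37*(26 + H) = -962 - 37*H)
A = -24922/2135 (A = 459/(-45) + (-962 - 37*8)/854 = 459*(-1/45) + (-962 - 296)*(1/854) = -51/5 - 1258*1/854 = -51/5 - 629/427 = -24922/2135 ≈ -11.673)
398 + A = 398 - 24922/2135 = 824808/2135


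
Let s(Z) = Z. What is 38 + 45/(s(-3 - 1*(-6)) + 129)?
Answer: 1687/44 ≈ 38.341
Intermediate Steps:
38 + 45/(s(-3 - 1*(-6)) + 129) = 38 + 45/((-3 - 1*(-6)) + 129) = 38 + 45/((-3 + 6) + 129) = 38 + 45/(3 + 129) = 38 + 45/132 = 38 + (1/132)*45 = 38 + 15/44 = 1687/44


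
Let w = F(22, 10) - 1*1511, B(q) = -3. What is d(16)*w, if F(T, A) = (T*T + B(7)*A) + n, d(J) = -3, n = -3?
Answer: 3180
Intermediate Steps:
F(T, A) = -3 + T**2 - 3*A (F(T, A) = (T*T - 3*A) - 3 = (T**2 - 3*A) - 3 = -3 + T**2 - 3*A)
w = -1060 (w = (-3 + 22**2 - 3*10) - 1*1511 = (-3 + 484 - 30) - 1511 = 451 - 1511 = -1060)
d(16)*w = -3*(-1060) = 3180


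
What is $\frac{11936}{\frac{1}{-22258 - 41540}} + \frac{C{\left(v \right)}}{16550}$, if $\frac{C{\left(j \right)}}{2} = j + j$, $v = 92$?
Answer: $- \frac{6301353979016}{8275} \approx -7.6149 \cdot 10^{8}$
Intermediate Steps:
$C{\left(j \right)} = 4 j$ ($C{\left(j \right)} = 2 \left(j + j\right) = 2 \cdot 2 j = 4 j$)
$\frac{11936}{\frac{1}{-22258 - 41540}} + \frac{C{\left(v \right)}}{16550} = \frac{11936}{\frac{1}{-22258 - 41540}} + \frac{4 \cdot 92}{16550} = \frac{11936}{\frac{1}{-63798}} + 368 \cdot \frac{1}{16550} = \frac{11936}{- \frac{1}{63798}} + \frac{184}{8275} = 11936 \left(-63798\right) + \frac{184}{8275} = -761492928 + \frac{184}{8275} = - \frac{6301353979016}{8275}$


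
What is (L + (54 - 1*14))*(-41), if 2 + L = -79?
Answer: 1681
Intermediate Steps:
L = -81 (L = -2 - 79 = -81)
(L + (54 - 1*14))*(-41) = (-81 + (54 - 1*14))*(-41) = (-81 + (54 - 14))*(-41) = (-81 + 40)*(-41) = -41*(-41) = 1681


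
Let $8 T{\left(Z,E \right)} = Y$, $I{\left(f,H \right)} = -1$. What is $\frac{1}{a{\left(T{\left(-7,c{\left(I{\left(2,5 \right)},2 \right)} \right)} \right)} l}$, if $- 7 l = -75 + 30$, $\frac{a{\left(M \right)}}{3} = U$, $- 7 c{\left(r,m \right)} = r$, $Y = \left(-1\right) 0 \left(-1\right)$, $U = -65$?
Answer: $- \frac{7}{8775} \approx -0.00079772$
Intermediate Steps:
$Y = 0$ ($Y = 0 \left(-1\right) = 0$)
$c{\left(r,m \right)} = - \frac{r}{7}$
$T{\left(Z,E \right)} = 0$ ($T{\left(Z,E \right)} = \frac{1}{8} \cdot 0 = 0$)
$a{\left(M \right)} = -195$ ($a{\left(M \right)} = 3 \left(-65\right) = -195$)
$l = \frac{45}{7}$ ($l = - \frac{-75 + 30}{7} = \left(- \frac{1}{7}\right) \left(-45\right) = \frac{45}{7} \approx 6.4286$)
$\frac{1}{a{\left(T{\left(-7,c{\left(I{\left(2,5 \right)},2 \right)} \right)} \right)} l} = \frac{1}{\left(-195\right) \frac{45}{7}} = \frac{1}{- \frac{8775}{7}} = - \frac{7}{8775}$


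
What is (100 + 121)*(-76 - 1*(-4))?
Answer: -15912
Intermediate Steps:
(100 + 121)*(-76 - 1*(-4)) = 221*(-76 + 4) = 221*(-72) = -15912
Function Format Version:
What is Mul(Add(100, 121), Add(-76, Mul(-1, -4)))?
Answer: -15912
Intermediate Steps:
Mul(Add(100, 121), Add(-76, Mul(-1, -4))) = Mul(221, Add(-76, 4)) = Mul(221, -72) = -15912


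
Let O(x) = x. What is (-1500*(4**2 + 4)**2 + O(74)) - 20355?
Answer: -620281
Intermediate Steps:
(-1500*(4**2 + 4)**2 + O(74)) - 20355 = (-1500*(4**2 + 4)**2 + 74) - 20355 = (-1500*(16 + 4)**2 + 74) - 20355 = (-1500*20**2 + 74) - 20355 = (-1500*400 + 74) - 20355 = (-600000 + 74) - 20355 = -599926 - 20355 = -620281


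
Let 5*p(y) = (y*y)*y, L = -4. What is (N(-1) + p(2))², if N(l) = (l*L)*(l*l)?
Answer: 784/25 ≈ 31.360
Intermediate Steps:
N(l) = -4*l³ (N(l) = (l*(-4))*(l*l) = (-4*l)*l² = -4*l³)
p(y) = y³/5 (p(y) = ((y*y)*y)/5 = (y²*y)/5 = y³/5)
(N(-1) + p(2))² = (-4*(-1)³ + (⅕)*2³)² = (-4*(-1) + (⅕)*8)² = (4 + 8/5)² = (28/5)² = 784/25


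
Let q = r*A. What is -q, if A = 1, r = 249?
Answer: -249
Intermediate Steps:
q = 249 (q = 249*1 = 249)
-q = -1*249 = -249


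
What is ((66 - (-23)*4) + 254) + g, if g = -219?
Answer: 193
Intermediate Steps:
((66 - (-23)*4) + 254) + g = ((66 - (-23)*4) + 254) - 219 = ((66 - 1*(-92)) + 254) - 219 = ((66 + 92) + 254) - 219 = (158 + 254) - 219 = 412 - 219 = 193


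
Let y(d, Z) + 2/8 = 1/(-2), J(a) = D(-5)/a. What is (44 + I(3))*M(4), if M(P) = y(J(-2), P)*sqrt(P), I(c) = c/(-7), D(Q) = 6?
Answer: -915/14 ≈ -65.357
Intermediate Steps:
J(a) = 6/a
y(d, Z) = -3/4 (y(d, Z) = -1/4 + 1/(-2) = -1/4 - 1/2 = -3/4)
I(c) = -c/7 (I(c) = c*(-1/7) = -c/7)
M(P) = -3*sqrt(P)/4
(44 + I(3))*M(4) = (44 - 1/7*3)*(-3*sqrt(4)/4) = (44 - 3/7)*(-3/4*2) = (305/7)*(-3/2) = -915/14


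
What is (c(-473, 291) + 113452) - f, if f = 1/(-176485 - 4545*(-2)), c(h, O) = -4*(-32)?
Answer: 19012724101/167395 ≈ 1.1358e+5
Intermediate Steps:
c(h, O) = 128
f = -1/167395 (f = 1/(-176485 + 9090) = 1/(-167395) = -1/167395 ≈ -5.9739e-6)
(c(-473, 291) + 113452) - f = (128 + 113452) - 1*(-1/167395) = 113580 + 1/167395 = 19012724101/167395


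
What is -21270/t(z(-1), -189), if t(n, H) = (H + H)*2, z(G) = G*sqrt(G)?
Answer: 3545/126 ≈ 28.135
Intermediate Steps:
z(G) = G**(3/2)
t(n, H) = 4*H (t(n, H) = (2*H)*2 = 4*H)
-21270/t(z(-1), -189) = -21270/(4*(-189)) = -21270/(-756) = -21270*(-1/756) = 3545/126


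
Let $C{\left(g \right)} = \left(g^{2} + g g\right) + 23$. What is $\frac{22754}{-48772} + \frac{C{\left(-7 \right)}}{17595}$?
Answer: $- \frac{197227609}{429071670} \approx -0.45966$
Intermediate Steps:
$C{\left(g \right)} = 23 + 2 g^{2}$ ($C{\left(g \right)} = \left(g^{2} + g^{2}\right) + 23 = 2 g^{2} + 23 = 23 + 2 g^{2}$)
$\frac{22754}{-48772} + \frac{C{\left(-7 \right)}}{17595} = \frac{22754}{-48772} + \frac{23 + 2 \left(-7\right)^{2}}{17595} = 22754 \left(- \frac{1}{48772}\right) + \left(23 + 2 \cdot 49\right) \frac{1}{17595} = - \frac{11377}{24386} + \left(23 + 98\right) \frac{1}{17595} = - \frac{11377}{24386} + 121 \cdot \frac{1}{17595} = - \frac{11377}{24386} + \frac{121}{17595} = - \frac{197227609}{429071670}$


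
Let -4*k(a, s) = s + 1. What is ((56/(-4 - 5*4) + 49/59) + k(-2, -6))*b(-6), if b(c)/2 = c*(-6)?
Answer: -1074/59 ≈ -18.203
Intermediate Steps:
k(a, s) = -¼ - s/4 (k(a, s) = -(s + 1)/4 = -(1 + s)/4 = -¼ - s/4)
b(c) = -12*c (b(c) = 2*(c*(-6)) = 2*(-6*c) = -12*c)
((56/(-4 - 5*4) + 49/59) + k(-2, -6))*b(-6) = ((56/(-4 - 5*4) + 49/59) + (-¼ - ¼*(-6)))*(-12*(-6)) = ((56/(-4 - 20) + 49*(1/59)) + (-¼ + 3/2))*72 = ((56/(-24) + 49/59) + 5/4)*72 = ((56*(-1/24) + 49/59) + 5/4)*72 = ((-7/3 + 49/59) + 5/4)*72 = (-266/177 + 5/4)*72 = -179/708*72 = -1074/59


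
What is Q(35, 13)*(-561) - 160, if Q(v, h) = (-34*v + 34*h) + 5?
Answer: 416663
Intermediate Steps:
Q(v, h) = 5 - 34*v + 34*h
Q(35, 13)*(-561) - 160 = (5 - 34*35 + 34*13)*(-561) - 160 = (5 - 1190 + 442)*(-561) - 160 = -743*(-561) - 160 = 416823 - 160 = 416663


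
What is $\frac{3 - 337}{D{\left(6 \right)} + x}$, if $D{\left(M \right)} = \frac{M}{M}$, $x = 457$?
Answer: $- \frac{167}{229} \approx -0.72926$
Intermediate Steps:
$D{\left(M \right)} = 1$
$\frac{3 - 337}{D{\left(6 \right)} + x} = \frac{3 - 337}{1 + 457} = - \frac{334}{458} = \left(-334\right) \frac{1}{458} = - \frac{167}{229}$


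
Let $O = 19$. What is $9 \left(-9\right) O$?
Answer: $-1539$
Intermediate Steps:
$9 \left(-9\right) O = 9 \left(-9\right) 19 = \left(-81\right) 19 = -1539$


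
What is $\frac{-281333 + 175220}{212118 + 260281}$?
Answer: $- \frac{106113}{472399} \approx -0.22463$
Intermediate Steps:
$\frac{-281333 + 175220}{212118 + 260281} = - \frac{106113}{472399}$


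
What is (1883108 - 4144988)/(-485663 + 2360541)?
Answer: -1130940/937439 ≈ -1.2064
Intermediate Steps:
(1883108 - 4144988)/(-485663 + 2360541) = -2261880/1874878 = -2261880*1/1874878 = -1130940/937439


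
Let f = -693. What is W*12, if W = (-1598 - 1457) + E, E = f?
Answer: -44976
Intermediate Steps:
E = -693
W = -3748 (W = (-1598 - 1457) - 693 = -3055 - 693 = -3748)
W*12 = -3748*12 = -44976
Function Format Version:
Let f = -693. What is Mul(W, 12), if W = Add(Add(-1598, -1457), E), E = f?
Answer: -44976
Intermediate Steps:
E = -693
W = -3748 (W = Add(Add(-1598, -1457), -693) = Add(-3055, -693) = -3748)
Mul(W, 12) = Mul(-3748, 12) = -44976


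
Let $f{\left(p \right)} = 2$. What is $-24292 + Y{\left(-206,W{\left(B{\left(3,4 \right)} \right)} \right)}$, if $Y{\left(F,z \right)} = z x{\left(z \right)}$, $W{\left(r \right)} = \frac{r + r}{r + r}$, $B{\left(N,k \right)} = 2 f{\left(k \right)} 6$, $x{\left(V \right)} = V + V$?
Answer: $-24290$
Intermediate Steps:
$x{\left(V \right)} = 2 V$
$B{\left(N,k \right)} = 24$ ($B{\left(N,k \right)} = 2 \cdot 2 \cdot 6 = 4 \cdot 6 = 24$)
$W{\left(r \right)} = 1$ ($W{\left(r \right)} = \frac{2 r}{2 r} = 2 r \frac{1}{2 r} = 1$)
$Y{\left(F,z \right)} = 2 z^{2}$ ($Y{\left(F,z \right)} = z 2 z = 2 z^{2}$)
$-24292 + Y{\left(-206,W{\left(B{\left(3,4 \right)} \right)} \right)} = -24292 + 2 \cdot 1^{2} = -24292 + 2 \cdot 1 = -24292 + 2 = -24290$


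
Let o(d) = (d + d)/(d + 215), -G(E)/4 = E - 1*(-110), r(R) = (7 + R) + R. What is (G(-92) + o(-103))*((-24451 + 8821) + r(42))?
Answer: 64253765/56 ≈ 1.1474e+6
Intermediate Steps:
r(R) = 7 + 2*R
G(E) = -440 - 4*E (G(E) = -4*(E - 1*(-110)) = -4*(E + 110) = -4*(110 + E) = -440 - 4*E)
o(d) = 2*d/(215 + d) (o(d) = (2*d)/(215 + d) = 2*d/(215 + d))
(G(-92) + o(-103))*((-24451 + 8821) + r(42)) = ((-440 - 4*(-92)) + 2*(-103)/(215 - 103))*((-24451 + 8821) + (7 + 2*42)) = ((-440 + 368) + 2*(-103)/112)*(-15630 + (7 + 84)) = (-72 + 2*(-103)*(1/112))*(-15630 + 91) = (-72 - 103/56)*(-15539) = -4135/56*(-15539) = 64253765/56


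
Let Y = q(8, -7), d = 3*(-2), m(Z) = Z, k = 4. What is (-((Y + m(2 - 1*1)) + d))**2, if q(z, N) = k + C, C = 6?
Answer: 25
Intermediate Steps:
d = -6
q(z, N) = 10 (q(z, N) = 4 + 6 = 10)
Y = 10
(-((Y + m(2 - 1*1)) + d))**2 = (-((10 + (2 - 1*1)) - 6))**2 = (-((10 + (2 - 1)) - 6))**2 = (-((10 + 1) - 6))**2 = (-(11 - 6))**2 = (-1*5)**2 = (-5)**2 = 25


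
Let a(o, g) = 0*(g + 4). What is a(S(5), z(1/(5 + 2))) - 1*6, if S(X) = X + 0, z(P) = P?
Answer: -6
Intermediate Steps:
S(X) = X
a(o, g) = 0 (a(o, g) = 0*(4 + g) = 0)
a(S(5), z(1/(5 + 2))) - 1*6 = 0 - 1*6 = 0 - 6 = -6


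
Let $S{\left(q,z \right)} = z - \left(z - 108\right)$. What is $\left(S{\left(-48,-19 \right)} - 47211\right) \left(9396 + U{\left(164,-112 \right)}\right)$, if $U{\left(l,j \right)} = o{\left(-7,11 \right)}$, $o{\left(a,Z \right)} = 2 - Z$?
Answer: $-442155861$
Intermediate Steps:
$U{\left(l,j \right)} = -9$ ($U{\left(l,j \right)} = 2 - 11 = -9$)
$S{\left(q,z \right)} = 108$ ($S{\left(q,z \right)} = z - \left(-108 + z\right) = 108$)
$\left(S{\left(-48,-19 \right)} - 47211\right) \left(9396 + U{\left(164,-112 \right)}\right) = \left(108 - 47211\right) \left(9396 - 9\right) = \left(-47103\right) 9387 = -442155861$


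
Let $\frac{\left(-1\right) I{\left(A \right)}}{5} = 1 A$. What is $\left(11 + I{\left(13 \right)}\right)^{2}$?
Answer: $2916$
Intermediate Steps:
$I{\left(A \right)} = - 5 A$ ($I{\left(A \right)} = - 5 \cdot 1 A = - 5 A$)
$\left(11 + I{\left(13 \right)}\right)^{2} = \left(11 - 65\right)^{2} = \left(-54\right)^{2} = 2916$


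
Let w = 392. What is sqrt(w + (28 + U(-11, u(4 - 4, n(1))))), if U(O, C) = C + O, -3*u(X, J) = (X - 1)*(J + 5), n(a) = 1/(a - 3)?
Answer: sqrt(1642)/2 ≈ 20.261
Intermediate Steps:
n(a) = 1/(-3 + a)
u(X, J) = -(-1 + X)*(5 + J)/3 (u(X, J) = -(X - 1)*(J + 5)/3 = -(-1 + X)*(5 + J)/3)
sqrt(w + (28 + U(-11, u(4 - 4, n(1))))) = sqrt(392 + (28 + ((5/3 - 5*(4 - 4)/3 + 1/(3*(-3 + 1)) - (4 - 4)/(3*(-3 + 1))) - 11))) = sqrt(392 + (28 + ((5/3 - 5/3*0 + (1/3)/(-2) - 1/3*0/(-2)) - 11))) = sqrt(392 + (28 + ((5/3 + 0 + (1/3)*(-1/2) - 1/3*(-1/2)*0) - 11))) = sqrt(392 + (28 + ((5/3 + 0 - 1/6 + 0) - 11))) = sqrt(392 + (28 + (3/2 - 11))) = sqrt(392 + (28 - 19/2)) = sqrt(392 + 37/2) = sqrt(821/2) = sqrt(1642)/2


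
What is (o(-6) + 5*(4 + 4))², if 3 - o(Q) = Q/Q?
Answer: 1764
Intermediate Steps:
o(Q) = 2 (o(Q) = 3 - Q/Q = 3 - 1*1 = 3 - 1 = 2)
(o(-6) + 5*(4 + 4))² = (2 + 5*(4 + 4))² = (2 + 5*8)² = (2 + 40)² = 42² = 1764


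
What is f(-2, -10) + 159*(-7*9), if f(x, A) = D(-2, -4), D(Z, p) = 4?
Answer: -10013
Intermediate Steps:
f(x, A) = 4
f(-2, -10) + 159*(-7*9) = 4 + 159*(-7*9) = 4 + 159*(-63) = 4 - 10017 = -10013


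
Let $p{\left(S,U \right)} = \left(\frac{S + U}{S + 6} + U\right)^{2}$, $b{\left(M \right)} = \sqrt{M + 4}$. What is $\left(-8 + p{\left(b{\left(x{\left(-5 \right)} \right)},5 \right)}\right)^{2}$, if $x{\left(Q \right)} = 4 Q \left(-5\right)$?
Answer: $\frac{1135231425}{1336336} - \frac{6960789 \sqrt{26}}{334084} \approx 743.27$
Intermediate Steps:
$x{\left(Q \right)} = - 20 Q$
$b{\left(M \right)} = \sqrt{4 + M}$
$p{\left(S,U \right)} = \left(U + \frac{S + U}{6 + S}\right)^{2}$ ($p{\left(S,U \right)} = \left(\frac{S + U}{6 + S} + U\right)^{2} = \left(U + \frac{S + U}{6 + S}\right)^{2}$)
$\left(-8 + p{\left(b{\left(x{\left(-5 \right)} \right)},5 \right)}\right)^{2} = \left(-8 + \frac{\left(\sqrt{4 - -100} + 7 \cdot 5 + \sqrt{4 - -100} \cdot 5\right)^{2}}{\left(6 + \sqrt{4 - -100}\right)^{2}}\right)^{2} = \left(-8 + \frac{\left(\sqrt{4 + 100} + 35 + \sqrt{4 + 100} \cdot 5\right)^{2}}{\left(6 + \sqrt{4 + 100}\right)^{2}}\right)^{2} = \left(-8 + \frac{\left(\sqrt{104} + 35 + \sqrt{104} \cdot 5\right)^{2}}{\left(6 + \sqrt{104}\right)^{2}}\right)^{2} = \left(-8 + \frac{\left(2 \sqrt{26} + 35 + 2 \sqrt{26} \cdot 5\right)^{2}}{\left(6 + 2 \sqrt{26}\right)^{2}}\right)^{2} = \left(-8 + \frac{\left(2 \sqrt{26} + 35 + 10 \sqrt{26}\right)^{2}}{\left(6 + 2 \sqrt{26}\right)^{2}}\right)^{2} = \left(-8 + \frac{\left(35 + 12 \sqrt{26}\right)^{2}}{\left(6 + 2 \sqrt{26}\right)^{2}}\right)^{2}$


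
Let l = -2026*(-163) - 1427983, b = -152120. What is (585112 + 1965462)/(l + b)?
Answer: -2550574/1249865 ≈ -2.0407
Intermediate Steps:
l = -1097745 (l = 330238 - 1427983 = -1097745)
(585112 + 1965462)/(l + b) = (585112 + 1965462)/(-1097745 - 152120) = 2550574/(-1249865) = 2550574*(-1/1249865) = -2550574/1249865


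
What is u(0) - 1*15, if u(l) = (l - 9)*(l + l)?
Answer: -15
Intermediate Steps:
u(l) = 2*l*(-9 + l) (u(l) = (-9 + l)*(2*l) = 2*l*(-9 + l))
u(0) - 1*15 = 2*0*(-9 + 0) - 1*15 = 2*0*(-9) - 15 = 0 - 15 = -15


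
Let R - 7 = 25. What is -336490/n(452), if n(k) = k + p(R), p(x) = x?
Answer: -15295/22 ≈ -695.23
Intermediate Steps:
R = 32 (R = 7 + 25 = 32)
n(k) = 32 + k (n(k) = k + 32 = 32 + k)
-336490/n(452) = -336490/(32 + 452) = -336490/484 = -336490*1/484 = -15295/22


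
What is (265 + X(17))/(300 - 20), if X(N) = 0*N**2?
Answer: 53/56 ≈ 0.94643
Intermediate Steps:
X(N) = 0
(265 + X(17))/(300 - 20) = (265 + 0)/(300 - 20) = 265/280 = 265*(1/280) = 53/56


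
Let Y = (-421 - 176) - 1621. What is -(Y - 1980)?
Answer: 4198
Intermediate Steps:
Y = -2218 (Y = -597 - 1621 = -2218)
-(Y - 1980) = -(-2218 - 1980) = -1*(-4198) = 4198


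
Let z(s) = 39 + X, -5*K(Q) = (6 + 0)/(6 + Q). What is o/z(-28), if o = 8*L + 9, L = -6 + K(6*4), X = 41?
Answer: -983/2000 ≈ -0.49150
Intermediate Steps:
K(Q) = -6/(5*(6 + Q)) (K(Q) = -(6 + 0)/(5*(6 + Q)) = -6/(5*(6 + Q)))
z(s) = 80 (z(s) = 39 + 41 = 80)
L = -151/25 (L = -6 - 6/(30 + 5*(6*4)) = -6 - 6/(30 + 5*24) = -6 - 6/(30 + 120) = -6 - 6/150 = -6 - 6*1/150 = -6 - 1/25 = -151/25 ≈ -6.0400)
o = -983/25 (o = 8*(-151/25) + 9 = -1208/25 + 9 = -983/25 ≈ -39.320)
o/z(-28) = -983/25/80 = -983/25*1/80 = -983/2000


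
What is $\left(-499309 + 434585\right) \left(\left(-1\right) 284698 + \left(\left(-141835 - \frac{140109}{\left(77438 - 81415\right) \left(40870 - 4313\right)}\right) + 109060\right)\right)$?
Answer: $\frac{2987433753455652512}{145387189} \approx 2.0548 \cdot 10^{10}$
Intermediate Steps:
$\left(-499309 + 434585\right) \left(\left(-1\right) 284698 + \left(\left(-141835 - \frac{140109}{\left(77438 - 81415\right) \left(40870 - 4313\right)}\right) + 109060\right)\right) = - 64724 \left(-284698 + \left(\left(-141835 - \frac{140109}{\left(-3977\right) 36557}\right) + 109060\right)\right) = - 64724 \left(-284698 + \left(\left(-141835 - \frac{140109}{-145387189}\right) + 109060\right)\right) = - 64724 \left(-284698 + \left(\left(-141835 - - \frac{140109}{145387189}\right) + 109060\right)\right) = - 64724 \left(-284698 + \left(\left(-141835 + \frac{140109}{145387189}\right) + 109060\right)\right) = - 64724 \left(-284698 + \left(- \frac{20620991811706}{145387189} + 109060\right)\right) = - 64724 \left(-284698 - \frac{4765064979366}{145387189}\right) = \left(-64724\right) \left(- \frac{46156506913288}{145387189}\right) = \frac{2987433753455652512}{145387189}$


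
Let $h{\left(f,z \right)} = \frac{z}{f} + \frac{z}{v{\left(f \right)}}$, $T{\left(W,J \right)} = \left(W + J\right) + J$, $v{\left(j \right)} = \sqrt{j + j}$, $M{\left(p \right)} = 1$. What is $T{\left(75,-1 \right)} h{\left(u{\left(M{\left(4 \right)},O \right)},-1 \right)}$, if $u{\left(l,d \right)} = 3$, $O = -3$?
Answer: $- \frac{73}{3} - \frac{73 \sqrt{6}}{6} \approx -54.135$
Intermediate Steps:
$v{\left(j \right)} = \sqrt{2} \sqrt{j}$ ($v{\left(j \right)} = \sqrt{2 j} = \sqrt{2} \sqrt{j}$)
$T{\left(W,J \right)} = W + 2 J$ ($T{\left(W,J \right)} = \left(J + W\right) + J = W + 2 J$)
$h{\left(f,z \right)} = \frac{z}{f} + \frac{z \sqrt{2}}{2 \sqrt{f}}$ ($h{\left(f,z \right)} = \frac{z}{f} + \frac{z}{\sqrt{2} \sqrt{f}} = \frac{z}{f} + z \frac{\sqrt{2}}{2 \sqrt{f}} = \frac{z}{f} + \frac{z \sqrt{2}}{2 \sqrt{f}}$)
$T{\left(75,-1 \right)} h{\left(u{\left(M{\left(4 \right)},O \right)},-1 \right)} = \left(75 + 2 \left(-1\right)\right) \left(- \frac{1}{3} + \frac{1}{2} \left(-1\right) \sqrt{2} \frac{1}{\sqrt{3}}\right) = \left(75 - 2\right) \left(\left(-1\right) \frac{1}{3} + \frac{1}{2} \left(-1\right) \sqrt{2} \frac{\sqrt{3}}{3}\right) = 73 \left(- \frac{1}{3} - \frac{\sqrt{6}}{6}\right) = - \frac{73}{3} - \frac{73 \sqrt{6}}{6}$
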